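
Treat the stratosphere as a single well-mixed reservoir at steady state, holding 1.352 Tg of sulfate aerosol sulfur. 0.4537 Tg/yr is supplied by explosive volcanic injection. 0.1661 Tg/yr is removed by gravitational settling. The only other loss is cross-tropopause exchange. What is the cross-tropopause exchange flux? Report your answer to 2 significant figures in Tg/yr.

0.29 Tg/yr

At steady state ΣF_in = ΣF_out.
ΣF_in = 0.45370 Tg/yr.
Cross-tropopause exchange flux = ΣF_in − (0.1661) = 0.45370 − 0.1661 = 0.2876 Tg/yr.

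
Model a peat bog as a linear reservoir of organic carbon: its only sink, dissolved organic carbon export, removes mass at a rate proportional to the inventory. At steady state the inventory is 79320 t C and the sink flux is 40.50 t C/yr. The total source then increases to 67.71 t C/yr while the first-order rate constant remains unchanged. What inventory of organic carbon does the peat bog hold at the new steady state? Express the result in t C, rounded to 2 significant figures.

Rate constant k = F/M = 40.50 / 79320 = 0.0005106 yr⁻¹.
At the new steady state, source = k·M_new ⇒ M_new = 67.71 / 0.0005106 = 132600 t C.
(Equivalently M_new = M × F_new/F_old = 79320 × 67.71/40.50.)

130000 t C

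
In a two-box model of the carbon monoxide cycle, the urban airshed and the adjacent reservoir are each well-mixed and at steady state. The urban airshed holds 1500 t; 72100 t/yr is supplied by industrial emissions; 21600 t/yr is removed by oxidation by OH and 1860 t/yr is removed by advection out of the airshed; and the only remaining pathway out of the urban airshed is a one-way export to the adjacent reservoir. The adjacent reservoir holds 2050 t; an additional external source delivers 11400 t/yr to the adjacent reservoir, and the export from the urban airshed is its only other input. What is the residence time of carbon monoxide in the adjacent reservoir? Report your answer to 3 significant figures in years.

Balance the urban airshed: ΣF_in = 72100 t/yr.
Export to the adjacent reservoir = ΣF_in − (21600 + 1860) = 48640 t/yr.
Total input to the adjacent reservoir = 48640 + 11400 = 60040 t/yr; at steady state this equals its total output.
τ = M / F = 2050 / 60040 = 0.03414 yr.

0.0341 yr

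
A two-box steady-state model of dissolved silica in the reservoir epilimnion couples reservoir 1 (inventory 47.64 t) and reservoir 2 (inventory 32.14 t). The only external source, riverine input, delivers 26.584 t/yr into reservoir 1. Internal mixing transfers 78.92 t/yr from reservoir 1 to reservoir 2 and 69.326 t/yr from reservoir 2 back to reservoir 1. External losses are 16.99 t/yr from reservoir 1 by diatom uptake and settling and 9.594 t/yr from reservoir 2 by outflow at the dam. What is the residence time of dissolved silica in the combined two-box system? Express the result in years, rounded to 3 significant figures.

3.00 yr

Treat the two boxes together as one reservoir: the mixing fluxes between them are internal recycling, so τ = ΣM / Σ(external losses).
M_total = 47.64 + 32.14 = 79.780 t.
ΣF_external_out = 16.99 + 9.594 = 26.584 t/yr.
τ = M_total / ΣF_ext = 79.780 / 26.584 = 3.001 yr.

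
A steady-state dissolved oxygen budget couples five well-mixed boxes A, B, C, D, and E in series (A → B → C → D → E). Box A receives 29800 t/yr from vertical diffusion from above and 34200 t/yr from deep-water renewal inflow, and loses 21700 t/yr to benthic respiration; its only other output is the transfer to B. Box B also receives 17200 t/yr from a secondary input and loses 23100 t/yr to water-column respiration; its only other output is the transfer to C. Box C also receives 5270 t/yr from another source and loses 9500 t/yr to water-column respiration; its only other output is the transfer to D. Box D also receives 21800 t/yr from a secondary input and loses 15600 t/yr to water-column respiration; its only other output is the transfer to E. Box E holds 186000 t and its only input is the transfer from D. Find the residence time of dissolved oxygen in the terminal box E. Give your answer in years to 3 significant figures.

4.85 yr

Box A: F(A→B) = (29800 + 34200) − 21700 = 42300 t/yr.
Box B: F(B→C) = (42300 + 17200) − 23100 = 36400 t/yr.
Box C: F(C→D) = (36400 + 5270) − 9500 = 32170 t/yr.
Box D: F(D→E) = (32170 + 21800) − 15600 = 38370 t/yr.
Box E throughput = its input = 38370 t/yr; τ = 186000 / 38370 = 4.848 yr.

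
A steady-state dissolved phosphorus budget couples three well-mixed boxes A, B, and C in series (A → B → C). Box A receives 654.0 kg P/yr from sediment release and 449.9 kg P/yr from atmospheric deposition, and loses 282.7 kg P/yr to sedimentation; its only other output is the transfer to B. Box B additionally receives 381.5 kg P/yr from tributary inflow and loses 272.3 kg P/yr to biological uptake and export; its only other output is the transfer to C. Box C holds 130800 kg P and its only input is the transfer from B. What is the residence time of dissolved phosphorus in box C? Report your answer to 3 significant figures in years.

Box A: F(A→B) = (654.0 + 449.9) − 282.7 = 821.20 kg P/yr.
Box B: F(B→C) = (821.20 + 381.5) − 272.3 = 930.40 kg P/yr.
Box C throughput = its input = 930.40 kg P/yr; τ = 130800 / 930.40 = 140.6 yr.

141 yr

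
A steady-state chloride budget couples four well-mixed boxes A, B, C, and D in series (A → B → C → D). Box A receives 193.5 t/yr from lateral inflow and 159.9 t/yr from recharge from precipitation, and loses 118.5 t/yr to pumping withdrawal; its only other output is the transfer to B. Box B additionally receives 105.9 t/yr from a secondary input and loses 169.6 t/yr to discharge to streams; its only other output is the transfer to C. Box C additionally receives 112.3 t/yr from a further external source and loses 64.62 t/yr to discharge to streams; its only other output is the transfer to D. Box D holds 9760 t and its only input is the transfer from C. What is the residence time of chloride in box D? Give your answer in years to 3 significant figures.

44.6 yr

Box A: F(A→B) = (193.5 + 159.9) − 118.5 = 234.90 t/yr.
Box B: F(B→C) = (234.90 + 105.9) − 169.6 = 171.20 t/yr.
Box C: F(C→D) = (171.20 + 112.3) − 64.62 = 218.88 t/yr.
Box D throughput = its input = 218.88 t/yr; τ = 9760 / 218.88 = 44.59 yr.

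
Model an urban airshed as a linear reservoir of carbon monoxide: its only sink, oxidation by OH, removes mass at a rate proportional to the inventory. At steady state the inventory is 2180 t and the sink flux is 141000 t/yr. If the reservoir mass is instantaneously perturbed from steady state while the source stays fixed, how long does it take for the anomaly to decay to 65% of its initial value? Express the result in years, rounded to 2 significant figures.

For a linear reservoir the anomaly decays as exp(−t/τ) with τ = M/F = 2180/141000 = 0.01546 yr.
exp(−t/τ) = 0.65 ⇒ t = −τ ln(0.65) = 0.01546 × 0.4308 = 0.006660 yr.

0.0067 yr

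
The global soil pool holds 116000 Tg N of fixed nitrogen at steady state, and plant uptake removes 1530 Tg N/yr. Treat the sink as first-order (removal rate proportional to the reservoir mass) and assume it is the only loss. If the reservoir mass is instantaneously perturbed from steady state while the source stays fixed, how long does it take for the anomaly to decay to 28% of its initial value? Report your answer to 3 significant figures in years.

96.5 yr

For a linear reservoir the anomaly decays as exp(−t/τ) with τ = M/F = 116000/1530 = 75.82 yr.
exp(−t/τ) = 0.28 ⇒ t = −τ ln(0.28) = 75.82 × 1.273 = 96.51 yr.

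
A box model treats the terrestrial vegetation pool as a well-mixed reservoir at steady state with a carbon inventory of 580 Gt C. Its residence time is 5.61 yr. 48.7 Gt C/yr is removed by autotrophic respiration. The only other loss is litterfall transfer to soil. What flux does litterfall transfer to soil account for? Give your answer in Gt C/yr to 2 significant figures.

55 Gt C/yr

Total removal F = M/τ = 580 / 5.61 = 103.4 Gt C/yr.
Litterfall transfer to soil = F − (48.7) = 103.4 − 48.70 = 54.69 Gt C/yr.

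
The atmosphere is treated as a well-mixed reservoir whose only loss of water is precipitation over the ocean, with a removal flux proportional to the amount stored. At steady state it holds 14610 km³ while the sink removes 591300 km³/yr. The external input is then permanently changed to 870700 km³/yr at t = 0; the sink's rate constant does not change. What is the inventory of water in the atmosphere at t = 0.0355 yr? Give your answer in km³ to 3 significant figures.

19900 km³

Residence time τ = M₀/F₀ = 0.02471 yr. The eventual steady state is M_∞ = M₀·(F₁/F₀) = 14610 × 870700/591300 = 21513 km³.
The anomaly ΔM(t) = M(t) − M_∞ decays as ΔM₀·e^(−t/τ) with ΔM₀ = 14610 − 21513 = −6903 km³.
At t = 0.0355 yr, e^(−t/τ) = e^(−1.437) = 0.2377, so ΔM = −1641 km³ and M = 21513 − 1641 = 19873 km³.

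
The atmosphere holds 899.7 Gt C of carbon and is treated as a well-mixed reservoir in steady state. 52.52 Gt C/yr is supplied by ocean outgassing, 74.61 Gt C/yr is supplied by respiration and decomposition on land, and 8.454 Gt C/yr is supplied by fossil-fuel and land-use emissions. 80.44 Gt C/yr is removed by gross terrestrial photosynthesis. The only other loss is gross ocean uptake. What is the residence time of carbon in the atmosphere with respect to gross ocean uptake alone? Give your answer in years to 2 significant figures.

At steady state ΣF_in = ΣF_out.
ΣF_in = 52.52 + 74.61 + 8.454 = 135.58 Gt C/yr.
Gross ocean uptake flux = ΣF_in − (80.44) = 135.58 − 80.44 = 55.14 Gt C/yr.
τ = M / F = 899.7 / 55.14 = 16.32 yr.

16 yr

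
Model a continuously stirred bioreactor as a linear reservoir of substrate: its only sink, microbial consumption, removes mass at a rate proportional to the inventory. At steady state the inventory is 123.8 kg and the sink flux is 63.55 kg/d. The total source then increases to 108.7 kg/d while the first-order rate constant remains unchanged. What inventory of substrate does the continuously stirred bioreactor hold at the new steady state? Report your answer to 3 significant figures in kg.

212 kg

Rate constant k = F/M = 63.55 / 123.8 = 0.5133 d⁻¹.
At the new steady state, source = k·M_new ⇒ M_new = 108.7 / 0.5133 = 211.8 kg.
(Equivalently M_new = M × F_new/F_old = 123.8 × 108.7/63.55.)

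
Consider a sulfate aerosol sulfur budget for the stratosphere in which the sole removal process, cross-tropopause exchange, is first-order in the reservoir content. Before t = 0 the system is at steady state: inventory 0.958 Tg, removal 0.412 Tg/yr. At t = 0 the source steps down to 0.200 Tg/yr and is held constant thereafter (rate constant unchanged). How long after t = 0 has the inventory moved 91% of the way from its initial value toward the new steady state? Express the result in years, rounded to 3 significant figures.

τ = M₀/F₀ = 0.958/0.412 = 2.325 yr.
The remaining gap fraction is e^(−t/τ); 91% covered ⇒ e^(−t/τ) = 0.0900.
t = −τ ln(0.0900) = 2.325 × 2.408 = 5.599 yr.

5.60 yr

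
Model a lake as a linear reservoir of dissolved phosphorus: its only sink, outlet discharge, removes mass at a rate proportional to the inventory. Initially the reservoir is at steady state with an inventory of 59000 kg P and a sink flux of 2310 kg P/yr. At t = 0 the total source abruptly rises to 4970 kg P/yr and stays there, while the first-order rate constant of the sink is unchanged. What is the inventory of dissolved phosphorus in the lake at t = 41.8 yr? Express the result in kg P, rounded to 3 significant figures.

τ = M₀/F₀ = 59000/2310 = 25.54 yr; rate constant k = 1/τ.
New steady state M_∞ = F₁/k = F₁·τ = 4970 × 25.54 = 126940 kg P.
M(t) = M_∞ + (M₀ − M_∞)·e^(−t/τ); t/τ = 41.8/25.54 = 1.637, so e^(−t/τ) = 0.1946.
M(t) = 126940 − 67940 × 0.1946 = 113720 kg P.

114000 kg P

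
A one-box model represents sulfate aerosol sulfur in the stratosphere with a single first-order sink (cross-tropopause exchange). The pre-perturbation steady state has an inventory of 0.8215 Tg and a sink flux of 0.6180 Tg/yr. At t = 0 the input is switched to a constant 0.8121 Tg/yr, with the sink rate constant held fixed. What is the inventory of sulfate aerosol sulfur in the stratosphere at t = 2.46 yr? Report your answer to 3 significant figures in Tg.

Residence time τ = M₀/F₀ = 1.329 yr. The eventual steady state is M_∞ = M₀·(F₁/F₀) = 0.8215 × 0.8121/0.6180 = 1.0795 Tg.
The anomaly ΔM(t) = M(t) − M_∞ decays as ΔM₀·e^(−t/τ) with ΔM₀ = 0.8215 − 1.0795 = −0.2580 Tg.
At t = 2.46 yr, e^(−t/τ) = e^(−1.851) = 0.1571, so ΔM = −0.04054 Tg and M = 1.0795 − 0.04054 = 1.0390 Tg.

1.04 Tg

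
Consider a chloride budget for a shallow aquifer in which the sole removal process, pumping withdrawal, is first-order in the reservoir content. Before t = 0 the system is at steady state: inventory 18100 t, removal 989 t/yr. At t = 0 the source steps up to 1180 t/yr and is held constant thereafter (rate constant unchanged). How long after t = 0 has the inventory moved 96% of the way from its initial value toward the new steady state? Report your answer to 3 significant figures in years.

τ = M₀/F₀ = 18100/989 = 18.30 yr.
The remaining gap fraction is e^(−t/τ); 96% covered ⇒ e^(−t/τ) = 0.0400.
t = −τ ln(0.0400) = 18.30 × 3.219 = 58.91 yr.

58.9 yr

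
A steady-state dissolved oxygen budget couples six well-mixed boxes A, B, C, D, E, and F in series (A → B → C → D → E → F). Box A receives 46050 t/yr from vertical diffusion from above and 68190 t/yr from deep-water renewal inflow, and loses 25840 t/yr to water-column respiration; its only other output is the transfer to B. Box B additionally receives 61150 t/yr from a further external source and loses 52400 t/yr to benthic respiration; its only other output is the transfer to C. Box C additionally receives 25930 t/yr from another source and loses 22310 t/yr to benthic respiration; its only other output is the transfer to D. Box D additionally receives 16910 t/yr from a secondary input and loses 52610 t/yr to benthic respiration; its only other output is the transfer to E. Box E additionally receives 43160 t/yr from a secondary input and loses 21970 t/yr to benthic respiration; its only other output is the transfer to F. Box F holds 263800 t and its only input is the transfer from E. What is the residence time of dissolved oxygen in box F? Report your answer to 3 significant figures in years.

3.06 yr

Box A: F(A→B) = (46050 + 68190) − 25840 = 88400 t/yr.
Box B: F(B→C) = (88400 + 61150) − 52400 = 97150 t/yr.
Box C: F(C→D) = (97150 + 25930) − 22310 = 100770 t/yr.
Box D: F(D→E) = (100770 + 16910) − 52610 = 65070 t/yr.
Box E: F(E→F) = (65070 + 43160) − 21970 = 86260 t/yr.
Box F throughput = its input = 86260 t/yr; τ = 263800 / 86260 = 3.058 yr.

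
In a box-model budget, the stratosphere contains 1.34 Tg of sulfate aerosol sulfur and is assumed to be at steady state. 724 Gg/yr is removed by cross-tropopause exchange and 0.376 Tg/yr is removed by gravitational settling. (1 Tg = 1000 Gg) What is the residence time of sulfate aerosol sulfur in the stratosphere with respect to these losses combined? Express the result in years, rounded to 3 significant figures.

1.22 yr

Convert the cross-tropopause exchange flux: 724 Gg/yr = 0.7240 Tg/yr.
Total removal = 0.7240 + 0.3760 = 1.1000 Tg/yr.
τ = M / ΣF_out = 1.34 / 1.1000 = 1.218 yr.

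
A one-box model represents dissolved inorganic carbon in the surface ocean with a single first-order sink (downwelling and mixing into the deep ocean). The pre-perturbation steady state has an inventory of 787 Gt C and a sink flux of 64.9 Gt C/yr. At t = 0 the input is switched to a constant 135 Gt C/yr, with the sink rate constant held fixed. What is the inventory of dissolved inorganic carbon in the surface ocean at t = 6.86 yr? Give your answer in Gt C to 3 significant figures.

1150 Gt C

τ = M₀/F₀ = 787/64.9 = 12.13 yr; rate constant k = 1/τ.
New steady state M_∞ = F₁/k = F₁·τ = 135 × 12.13 = 1637.1 Gt C.
M(t) = M_∞ + (M₀ − M_∞)·e^(−t/τ); t/τ = 6.86/12.13 = 0.5657, so e^(−t/τ) = 0.5680.
M(t) = 1637.1 − 850.1 × 0.5680 = 1154.3 Gt C.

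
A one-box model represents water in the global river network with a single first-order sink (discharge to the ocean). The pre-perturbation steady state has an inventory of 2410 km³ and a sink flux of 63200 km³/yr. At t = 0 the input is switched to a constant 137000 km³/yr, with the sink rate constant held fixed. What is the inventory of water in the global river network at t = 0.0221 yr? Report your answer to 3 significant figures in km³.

Residence time τ = M₀/F₀ = 0.03813 yr. The eventual steady state is M_∞ = M₀·(F₁/F₀) = 2410 × 137000/63200 = 5224.2 km³.
The anomaly ΔM(t) = M(t) − M_∞ decays as ΔM₀·e^(−t/τ) with ΔM₀ = 2410 − 5224.2 = −2814 km³.
At t = 0.0221 yr, e^(−t/τ) = e^(−0.5796) = 0.5601, so ΔM = −1576 km³ and M = 5224.2 − 1576 = 3647.8 km³.

3650 km³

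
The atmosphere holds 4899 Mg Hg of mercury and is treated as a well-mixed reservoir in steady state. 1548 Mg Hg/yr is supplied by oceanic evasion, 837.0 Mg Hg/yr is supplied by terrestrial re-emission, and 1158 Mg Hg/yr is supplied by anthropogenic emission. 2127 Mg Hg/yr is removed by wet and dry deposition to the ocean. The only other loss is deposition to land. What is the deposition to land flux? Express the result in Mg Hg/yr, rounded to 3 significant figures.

1420 Mg Hg/yr

At steady state ΣF_in = ΣF_out.
ΣF_in = 1548 + 837.0 + 1158 = 3543.0 Mg Hg/yr.
Deposition to land flux = ΣF_in − (2127) = 3543.0 − 2127 = 1416 Mg Hg/yr.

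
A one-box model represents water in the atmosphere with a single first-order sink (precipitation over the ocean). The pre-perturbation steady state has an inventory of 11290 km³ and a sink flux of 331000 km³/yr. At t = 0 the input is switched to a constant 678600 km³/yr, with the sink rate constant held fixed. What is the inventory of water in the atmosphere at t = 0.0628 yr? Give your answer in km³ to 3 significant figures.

The sink rate constant is k = F₀/M₀ = 331000/11290 = 29.32 yr⁻¹.
Solving dM/dt = F₁ − kM with M(0) = M₀ gives M(t) = F₁/k + (M₀ − F₁/k)·e^(−kt).
F₁/k = 678600/29.32 = 23146 km³; kt = 29.32 × 0.0628 = 1.841, e^(−kt) = 0.1586.
M(0.0628) = 23146 + (11290 − 23146) × 0.1586 = 23146 − 1881 = 21265 km³.

21300 km³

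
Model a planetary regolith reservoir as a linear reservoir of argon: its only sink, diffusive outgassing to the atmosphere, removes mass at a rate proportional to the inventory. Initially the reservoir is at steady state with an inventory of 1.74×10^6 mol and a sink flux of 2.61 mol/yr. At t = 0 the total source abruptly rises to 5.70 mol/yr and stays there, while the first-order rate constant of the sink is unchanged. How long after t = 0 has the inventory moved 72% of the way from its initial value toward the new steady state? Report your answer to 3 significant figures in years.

τ = M₀/F₀ = 1.74×10^6/2.61 = 666700 yr.
The remaining gap fraction is e^(−t/τ); 72% covered ⇒ e^(−t/τ) = 0.280.
t = −τ ln(0.280) = 666700 × 1.273 = 848600 yr.

849000 yr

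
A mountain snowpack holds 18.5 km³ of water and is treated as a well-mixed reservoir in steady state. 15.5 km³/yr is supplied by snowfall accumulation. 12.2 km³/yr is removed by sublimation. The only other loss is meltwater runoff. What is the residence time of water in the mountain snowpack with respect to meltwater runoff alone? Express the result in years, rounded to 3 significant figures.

5.61 yr

At steady state ΣF_in = ΣF_out.
ΣF_in = 15.500 km³/yr.
Meltwater runoff flux = ΣF_in − (12.2) = 15.500 − 12.20 = 3.300 km³/yr.
τ = M / F = 18.5 / 3.300 = 5.606 yr.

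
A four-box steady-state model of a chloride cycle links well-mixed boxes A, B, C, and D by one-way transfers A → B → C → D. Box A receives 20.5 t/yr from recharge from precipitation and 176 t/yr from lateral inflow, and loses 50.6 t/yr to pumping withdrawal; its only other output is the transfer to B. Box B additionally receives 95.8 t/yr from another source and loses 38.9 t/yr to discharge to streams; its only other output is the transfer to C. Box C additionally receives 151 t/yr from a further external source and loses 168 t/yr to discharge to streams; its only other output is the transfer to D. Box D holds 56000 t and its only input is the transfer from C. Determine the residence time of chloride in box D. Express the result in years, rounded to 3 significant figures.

Box A: F(A→B) = (20.5 + 176) − 50.6 = 145.90 t/yr.
Box B: F(B→C) = (145.90 + 95.8) − 38.9 = 202.80 t/yr.
Box C: F(C→D) = (202.80 + 151) − 168 = 185.80 t/yr.
Box D throughput = its input = 185.80 t/yr; τ = 56000 / 185.80 = 301.4 yr.

301 yr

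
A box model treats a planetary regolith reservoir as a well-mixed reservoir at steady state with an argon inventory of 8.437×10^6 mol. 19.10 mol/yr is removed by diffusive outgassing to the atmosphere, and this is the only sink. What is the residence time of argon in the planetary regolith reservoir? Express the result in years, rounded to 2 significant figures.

τ = M / F = 8.437×10^6 / 19.10 = 441700 yr.

440000 yr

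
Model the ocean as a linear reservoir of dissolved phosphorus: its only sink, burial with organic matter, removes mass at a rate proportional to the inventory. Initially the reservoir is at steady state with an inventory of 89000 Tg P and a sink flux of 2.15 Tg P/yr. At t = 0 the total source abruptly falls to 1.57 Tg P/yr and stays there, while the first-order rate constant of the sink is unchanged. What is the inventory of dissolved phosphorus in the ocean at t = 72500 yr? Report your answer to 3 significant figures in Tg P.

Residence time τ = M₀/F₀ = 41400 yr. The eventual steady state is M_∞ = M₀·(F₁/F₀) = 89000 × 1.57/2.15 = 64991 Tg P.
The anomaly ΔM(t) = M(t) − M_∞ decays as ΔM₀·e^(−t/τ) with ΔM₀ = 89000 − 64991 = 24010 Tg P.
At t = 72500 yr, e^(−t/τ) = e^(−1.751) = 0.1735, so ΔM = 4166 Tg P and M = 64991 + 4166 = 69157 Tg P.

69200 Tg P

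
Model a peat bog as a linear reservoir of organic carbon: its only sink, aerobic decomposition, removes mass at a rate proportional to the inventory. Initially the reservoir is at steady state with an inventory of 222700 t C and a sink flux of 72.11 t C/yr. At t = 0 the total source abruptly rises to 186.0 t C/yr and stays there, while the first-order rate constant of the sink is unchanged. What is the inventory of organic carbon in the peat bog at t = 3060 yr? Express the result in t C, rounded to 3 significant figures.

Residence time τ = M₀/F₀ = 3088 yr. The eventual steady state is M_∞ = M₀·(F₁/F₀) = 222700 × 186.0/72.11 = 574430 t C.
The anomaly ΔM(t) = M(t) − M_∞ decays as ΔM₀·e^(−t/τ) with ΔM₀ = 222700 − 574430 = −351700 t C.
At t = 3060 yr, e^(−t/τ) = e^(−0.9908) = 0.3713, so ΔM = −130600 t C and M = 574430 − 130600 = 443840 t C.

444000 t C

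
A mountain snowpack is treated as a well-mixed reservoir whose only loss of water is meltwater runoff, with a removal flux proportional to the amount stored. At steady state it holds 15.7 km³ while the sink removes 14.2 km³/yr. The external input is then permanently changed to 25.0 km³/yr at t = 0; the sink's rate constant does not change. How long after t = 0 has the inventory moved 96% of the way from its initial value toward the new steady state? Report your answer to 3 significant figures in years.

τ = M₀/F₀ = 15.7/14.2 = 1.106 yr.
The remaining gap fraction is e^(−t/τ); 96% covered ⇒ e^(−t/τ) = 0.0400.
t = −τ ln(0.0400) = 1.106 × 3.219 = 3.559 yr.

3.56 yr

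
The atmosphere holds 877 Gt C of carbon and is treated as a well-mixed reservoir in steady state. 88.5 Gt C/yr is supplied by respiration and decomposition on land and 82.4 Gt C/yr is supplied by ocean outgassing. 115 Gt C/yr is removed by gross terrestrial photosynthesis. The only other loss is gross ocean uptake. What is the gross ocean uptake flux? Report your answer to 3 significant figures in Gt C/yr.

At steady state ΣF_in = ΣF_out.
ΣF_in = 88.5 + 82.4 = 170.90 Gt C/yr.
Gross ocean uptake flux = ΣF_in − (115) = 170.90 − 115.0 = 55.90 Gt C/yr.

55.9 Gt C/yr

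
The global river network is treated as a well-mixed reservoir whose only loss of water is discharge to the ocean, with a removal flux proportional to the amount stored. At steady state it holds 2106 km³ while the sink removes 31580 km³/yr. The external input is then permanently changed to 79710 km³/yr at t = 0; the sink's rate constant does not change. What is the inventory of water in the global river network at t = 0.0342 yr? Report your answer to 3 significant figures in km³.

Residence time τ = M₀/F₀ = 0.06669 yr. The eventual steady state is M_∞ = M₀·(F₁/F₀) = 2106 × 79710/31580 = 5315.7 km³.
The anomaly ΔM(t) = M(t) − M_∞ decays as ΔM₀·e^(−t/τ) with ΔM₀ = 2106 − 5315.7 = −3210 km³.
At t = 0.0342 yr, e^(−t/τ) = e^(−0.5128) = 0.5988, so ΔM = −1922 km³ and M = 5315.7 − 1922 = 3393.7 km³.

3390 km³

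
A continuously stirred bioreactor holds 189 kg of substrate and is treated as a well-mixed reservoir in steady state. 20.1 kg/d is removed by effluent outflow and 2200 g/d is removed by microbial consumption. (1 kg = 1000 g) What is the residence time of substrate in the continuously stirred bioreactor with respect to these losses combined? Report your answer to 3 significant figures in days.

8.48 d

Convert the microbial consumption flux: 2200 g/d = 2.200 kg/d.
Total removal = 20.10 + 2.200 = 22.300 kg/d.
τ = M / ΣF_out = 189 / 22.300 = 8.475 d.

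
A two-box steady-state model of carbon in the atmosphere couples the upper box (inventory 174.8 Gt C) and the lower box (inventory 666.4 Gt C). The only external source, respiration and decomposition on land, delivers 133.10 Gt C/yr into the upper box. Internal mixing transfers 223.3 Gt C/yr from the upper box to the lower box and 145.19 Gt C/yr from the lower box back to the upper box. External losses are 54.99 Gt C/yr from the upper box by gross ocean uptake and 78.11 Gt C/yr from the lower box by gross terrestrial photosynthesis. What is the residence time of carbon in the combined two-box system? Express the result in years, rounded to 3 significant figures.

Treat the two boxes together as one reservoir: the mixing fluxes between them are internal recycling, so τ = ΣM / Σ(external losses).
M_total = 174.8 + 666.4 = 841.20 Gt C.
ΣF_external_out = 54.99 + 78.11 = 133.10 Gt C/yr.
τ = M_total / ΣF_ext = 841.20 / 133.10 = 6.320 yr.

6.32 yr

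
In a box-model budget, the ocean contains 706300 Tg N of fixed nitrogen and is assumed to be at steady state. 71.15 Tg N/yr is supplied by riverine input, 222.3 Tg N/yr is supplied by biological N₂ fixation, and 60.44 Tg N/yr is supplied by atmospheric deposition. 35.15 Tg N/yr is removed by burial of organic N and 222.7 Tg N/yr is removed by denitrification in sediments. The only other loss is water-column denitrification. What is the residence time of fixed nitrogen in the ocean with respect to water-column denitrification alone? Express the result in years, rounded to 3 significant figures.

7350 yr

At steady state ΣF_in = ΣF_out.
ΣF_in = 71.15 + 222.3 + 60.44 = 353.89 Tg N/yr.
Water-column denitrification flux = ΣF_in − (35.15 + 222.7) = 353.89 − 257.8 = 96.04 Tg N/yr.
τ = M / F = 706300 / 96.04 = 7354 yr.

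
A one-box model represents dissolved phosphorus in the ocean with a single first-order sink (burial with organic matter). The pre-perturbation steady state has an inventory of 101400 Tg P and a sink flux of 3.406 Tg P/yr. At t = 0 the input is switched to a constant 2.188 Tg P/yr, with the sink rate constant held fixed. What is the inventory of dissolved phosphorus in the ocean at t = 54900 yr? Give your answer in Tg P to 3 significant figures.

Residence time τ = M₀/F₀ = 29770 yr. The eventual steady state is M_∞ = M₀·(F₁/F₀) = 101400 × 2.188/3.406 = 65139 Tg P.
The anomaly ΔM(t) = M(t) − M_∞ decays as ΔM₀·e^(−t/τ) with ΔM₀ = 101400 − 65139 = 36260 Tg P.
At t = 54900 yr, e^(−t/τ) = e^(−1.844) = 0.1582, so ΔM = 5735 Tg P and M = 65139 + 5735 = 70874 Tg P.

70900 Tg P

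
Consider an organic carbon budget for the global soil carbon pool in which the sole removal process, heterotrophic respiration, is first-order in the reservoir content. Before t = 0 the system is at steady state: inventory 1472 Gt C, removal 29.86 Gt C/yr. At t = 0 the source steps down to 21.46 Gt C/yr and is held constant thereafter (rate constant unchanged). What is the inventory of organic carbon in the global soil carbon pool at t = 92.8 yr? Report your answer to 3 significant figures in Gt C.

1120 Gt C

Residence time τ = M₀/F₀ = 49.30 yr. The eventual steady state is M_∞ = M₀·(F₁/F₀) = 1472 × 21.46/29.86 = 1057.9 Gt C.
The anomaly ΔM(t) = M(t) − M_∞ decays as ΔM₀·e^(−t/τ) with ΔM₀ = 1472 − 1057.9 = 414.1 Gt C.
At t = 92.8 yr, e^(−t/τ) = e^(−1.882) = 0.1522, so ΔM = 63.03 Gt C and M = 1057.9 + 63.03 = 1120.9 Gt C.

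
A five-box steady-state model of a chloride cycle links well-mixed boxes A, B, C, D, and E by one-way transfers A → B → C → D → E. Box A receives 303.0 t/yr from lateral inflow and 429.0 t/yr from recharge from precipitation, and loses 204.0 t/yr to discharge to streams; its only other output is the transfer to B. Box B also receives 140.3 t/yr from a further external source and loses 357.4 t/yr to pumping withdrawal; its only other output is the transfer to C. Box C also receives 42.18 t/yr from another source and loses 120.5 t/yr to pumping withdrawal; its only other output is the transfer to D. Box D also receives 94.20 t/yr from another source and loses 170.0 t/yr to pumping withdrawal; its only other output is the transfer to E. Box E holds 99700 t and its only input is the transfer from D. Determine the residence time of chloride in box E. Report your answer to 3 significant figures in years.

636 yr

Box A: F(A→B) = (303.0 + 429.0) − 204.0 = 528.00 t/yr.
Box B: F(B→C) = (528.00 + 140.3) − 357.4 = 310.90 t/yr.
Box C: F(C→D) = (310.90 + 42.18) − 120.5 = 232.58 t/yr.
Box D: F(D→E) = (232.58 + 94.20) − 170.0 = 156.78 t/yr.
Box E throughput = its input = 156.78 t/yr; τ = 99700 / 156.78 = 635.9 yr.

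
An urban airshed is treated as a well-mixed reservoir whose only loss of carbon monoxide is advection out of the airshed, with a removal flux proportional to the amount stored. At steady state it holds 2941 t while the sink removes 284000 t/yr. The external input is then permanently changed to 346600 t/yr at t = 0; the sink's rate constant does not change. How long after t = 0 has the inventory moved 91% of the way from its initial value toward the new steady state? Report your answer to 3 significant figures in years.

0.0249 yr

τ = M₀/F₀ = 2941/284000 = 0.01036 yr.
The remaining gap fraction is e^(−t/τ); 91% covered ⇒ e^(−t/τ) = 0.0900.
t = −τ ln(0.0900) = 0.01036 × 2.408 = 0.02494 yr.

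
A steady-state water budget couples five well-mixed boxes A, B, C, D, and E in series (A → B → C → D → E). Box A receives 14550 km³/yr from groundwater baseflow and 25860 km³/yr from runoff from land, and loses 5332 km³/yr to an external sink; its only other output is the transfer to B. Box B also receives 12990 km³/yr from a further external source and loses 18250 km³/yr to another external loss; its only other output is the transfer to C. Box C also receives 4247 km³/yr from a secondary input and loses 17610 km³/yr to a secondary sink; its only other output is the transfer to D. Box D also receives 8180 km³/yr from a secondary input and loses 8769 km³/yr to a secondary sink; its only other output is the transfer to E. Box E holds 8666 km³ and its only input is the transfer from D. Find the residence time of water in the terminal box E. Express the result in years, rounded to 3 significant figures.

0.546 yr

Box A: F(A→B) = (14550 + 25860) − 5332 = 35078 km³/yr.
Box B: F(B→C) = (35078 + 12990) − 18250 = 29818 km³/yr.
Box C: F(C→D) = (29818 + 4247) − 17610 = 16455 km³/yr.
Box D: F(D→E) = (16455 + 8180) − 8769 = 15866 km³/yr.
Box E throughput = its input = 15866 km³/yr; τ = 8666 / 15866 = 0.5462 yr.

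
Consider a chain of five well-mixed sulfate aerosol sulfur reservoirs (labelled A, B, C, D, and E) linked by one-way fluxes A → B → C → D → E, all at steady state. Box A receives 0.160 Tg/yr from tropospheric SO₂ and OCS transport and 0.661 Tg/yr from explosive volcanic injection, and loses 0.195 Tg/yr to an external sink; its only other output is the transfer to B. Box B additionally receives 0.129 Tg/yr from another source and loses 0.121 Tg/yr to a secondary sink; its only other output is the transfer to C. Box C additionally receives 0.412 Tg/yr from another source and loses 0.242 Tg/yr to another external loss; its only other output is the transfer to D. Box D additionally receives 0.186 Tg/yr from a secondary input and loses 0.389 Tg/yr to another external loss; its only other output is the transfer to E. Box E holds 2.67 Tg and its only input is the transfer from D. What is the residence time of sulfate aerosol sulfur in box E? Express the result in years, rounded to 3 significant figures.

4.44 yr

Box A: F(A→B) = (0.160 + 0.661) − 0.195 = 0.62600 Tg/yr.
Box B: F(B→C) = (0.62600 + 0.129) − 0.121 = 0.63400 Tg/yr.
Box C: F(C→D) = (0.63400 + 0.412) − 0.242 = 0.80400 Tg/yr.
Box D: F(D→E) = (0.80400 + 0.186) − 0.389 = 0.60100 Tg/yr.
Box E throughput = its input = 0.60100 Tg/yr; τ = 2.67 / 0.60100 = 4.443 yr.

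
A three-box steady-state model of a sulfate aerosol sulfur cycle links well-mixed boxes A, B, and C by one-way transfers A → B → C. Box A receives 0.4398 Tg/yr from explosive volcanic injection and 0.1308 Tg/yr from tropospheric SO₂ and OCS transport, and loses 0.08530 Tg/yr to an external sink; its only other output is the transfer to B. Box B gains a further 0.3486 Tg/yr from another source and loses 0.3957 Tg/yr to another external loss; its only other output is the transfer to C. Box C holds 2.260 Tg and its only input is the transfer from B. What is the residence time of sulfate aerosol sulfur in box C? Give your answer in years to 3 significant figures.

Box A: F(A→B) = (0.4398 + 0.1308) − 0.08530 = 0.48530 Tg/yr.
Box B: F(B→C) = (0.48530 + 0.3486) − 0.3957 = 0.43820 Tg/yr.
Box C throughput = its input = 0.43820 Tg/yr; τ = 2.260 / 0.43820 = 5.157 yr.

5.16 yr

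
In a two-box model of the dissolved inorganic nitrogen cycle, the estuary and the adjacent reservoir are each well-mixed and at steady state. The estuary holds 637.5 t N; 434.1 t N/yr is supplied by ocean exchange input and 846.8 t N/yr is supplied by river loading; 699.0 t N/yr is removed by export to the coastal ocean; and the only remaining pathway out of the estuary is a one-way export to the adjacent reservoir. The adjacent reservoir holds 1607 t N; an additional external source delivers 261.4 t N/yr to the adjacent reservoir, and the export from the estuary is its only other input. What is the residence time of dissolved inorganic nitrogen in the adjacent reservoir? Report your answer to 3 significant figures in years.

Balance the estuary: ΣF_in = 434.1 + 846.8 = 1280.9 t N/yr.
Export to the adjacent reservoir = ΣF_in − (699.0) = 581.90 t N/yr.
Total input to the adjacent reservoir = 581.90 + 261.4 = 843.30 t N/yr; at steady state this equals its total output.
τ = M / F = 1607 / 843.30 = 1.906 yr.

1.91 yr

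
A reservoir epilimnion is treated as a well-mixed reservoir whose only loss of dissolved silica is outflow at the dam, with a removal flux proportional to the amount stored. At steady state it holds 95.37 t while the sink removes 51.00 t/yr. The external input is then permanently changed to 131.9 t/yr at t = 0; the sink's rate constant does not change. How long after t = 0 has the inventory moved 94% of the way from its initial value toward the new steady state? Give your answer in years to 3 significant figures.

5.26 yr

τ = M₀/F₀ = 95.37/51.00 = 1.870 yr.
The remaining gap fraction is e^(−t/τ); 94% covered ⇒ e^(−t/τ) = 0.0600.
t = −τ ln(0.0600) = 1.870 × 2.813 = 5.261 yr.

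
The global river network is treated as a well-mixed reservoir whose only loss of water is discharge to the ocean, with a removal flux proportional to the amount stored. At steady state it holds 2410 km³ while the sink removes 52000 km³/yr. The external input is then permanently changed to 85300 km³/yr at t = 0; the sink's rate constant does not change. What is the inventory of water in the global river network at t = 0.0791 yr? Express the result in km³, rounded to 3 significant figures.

3670 km³

The sink rate constant is k = F₀/M₀ = 52000/2410 = 21.58 yr⁻¹.
Solving dM/dt = F₁ − kM with M(0) = M₀ gives M(t) = F₁/k + (M₀ − F₁/k)·e^(−kt).
F₁/k = 85300/21.58 = 3953.3 km³; kt = 21.58 × 0.0791 = 1.707, e^(−kt) = 0.1815.
M(0.0791) = 3953.3 + (2410 − 3953.3) × 0.1815 = 3953.3 − 280.1 = 3673.3 km³.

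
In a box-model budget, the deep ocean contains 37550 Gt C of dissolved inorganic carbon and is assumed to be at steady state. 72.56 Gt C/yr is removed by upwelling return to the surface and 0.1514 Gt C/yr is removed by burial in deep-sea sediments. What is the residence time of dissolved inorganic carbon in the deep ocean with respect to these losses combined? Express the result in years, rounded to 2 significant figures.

Total removal = 72.56 + 0.1514 = 72.711 Gt C/yr.
τ = M / ΣF_out = 37550 / 72.711 = 516.4 yr.

520 yr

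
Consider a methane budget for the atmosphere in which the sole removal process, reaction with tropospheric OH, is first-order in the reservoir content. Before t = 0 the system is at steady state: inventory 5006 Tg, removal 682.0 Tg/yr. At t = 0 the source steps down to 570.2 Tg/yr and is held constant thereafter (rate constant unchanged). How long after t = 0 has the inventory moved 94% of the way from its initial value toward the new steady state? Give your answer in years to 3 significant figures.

20.7 yr

τ = M₀/F₀ = 5006/682.0 = 7.340 yr.
The remaining gap fraction is e^(−t/τ); 94% covered ⇒ e^(−t/τ) = 0.0600.
t = −τ ln(0.0600) = 7.340 × 2.813 = 20.65 yr.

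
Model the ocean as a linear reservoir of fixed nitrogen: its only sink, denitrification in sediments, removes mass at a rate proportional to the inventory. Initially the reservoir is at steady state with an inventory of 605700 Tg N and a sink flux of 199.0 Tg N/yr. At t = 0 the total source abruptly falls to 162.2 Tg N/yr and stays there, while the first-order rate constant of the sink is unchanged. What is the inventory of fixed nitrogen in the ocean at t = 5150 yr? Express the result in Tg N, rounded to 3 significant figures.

The sink rate constant is k = F₀/M₀ = 199.0/605700 = 0.0003285 yr⁻¹.
Solving dM/dt = F₁ − kM with M(0) = M₀ gives M(t) = F₁/k + (M₀ − F₁/k)·e^(−kt).
F₁/k = 162.2/0.0003285 = 493690 Tg N; kt = 0.0003285 × 5150 = 1.692, e^(−kt) = 0.1841.
M(5150) = 493690 + (605700 − 493690) × 0.1841 = 493690 + 20630 = 514320 Tg N.

514000 Tg N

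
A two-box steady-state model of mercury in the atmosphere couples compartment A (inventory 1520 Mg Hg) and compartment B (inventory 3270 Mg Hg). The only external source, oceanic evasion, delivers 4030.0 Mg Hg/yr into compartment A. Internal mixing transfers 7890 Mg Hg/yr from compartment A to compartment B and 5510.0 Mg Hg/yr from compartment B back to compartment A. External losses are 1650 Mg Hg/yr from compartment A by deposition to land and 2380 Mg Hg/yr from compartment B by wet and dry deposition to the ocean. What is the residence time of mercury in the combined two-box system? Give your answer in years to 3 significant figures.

1.19 yr

For the system as a whole, the A↔B exchange is internal and contributes nothing to the throughput; only the external sinks remove mass.
M_total = 1520 + 3270 = 4790.0 Mg Hg.
ΣF_external_out = 1650 + 2380 = 4030.0 Mg Hg/yr.
τ = M_total / ΣF_ext = 4790.0 / 4030.0 = 1.189 yr.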